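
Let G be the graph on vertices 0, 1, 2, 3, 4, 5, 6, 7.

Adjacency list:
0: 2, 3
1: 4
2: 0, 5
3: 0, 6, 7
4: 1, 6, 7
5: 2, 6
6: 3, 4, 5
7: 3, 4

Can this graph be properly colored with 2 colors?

No

The cycle 0-3-6-5-2-0 has odd length 5, so it cannot be 2-colored; at least 3 colors are needed.
So 2 colors are not enough.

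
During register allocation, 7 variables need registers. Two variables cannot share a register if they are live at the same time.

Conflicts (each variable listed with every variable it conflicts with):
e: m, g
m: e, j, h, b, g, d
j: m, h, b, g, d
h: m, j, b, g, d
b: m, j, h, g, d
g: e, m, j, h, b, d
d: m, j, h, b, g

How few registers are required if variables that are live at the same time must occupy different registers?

6

m, j, h, b, g, d pairwise conflict, so at least 6 registers are needed.
6 registers suffice: register 1 → {g}; register 2 → {m}; register 3 → {e, d}; register 4 → {j}; register 5 → {b}; register 6 → {h}. No two conflicting variables share a register.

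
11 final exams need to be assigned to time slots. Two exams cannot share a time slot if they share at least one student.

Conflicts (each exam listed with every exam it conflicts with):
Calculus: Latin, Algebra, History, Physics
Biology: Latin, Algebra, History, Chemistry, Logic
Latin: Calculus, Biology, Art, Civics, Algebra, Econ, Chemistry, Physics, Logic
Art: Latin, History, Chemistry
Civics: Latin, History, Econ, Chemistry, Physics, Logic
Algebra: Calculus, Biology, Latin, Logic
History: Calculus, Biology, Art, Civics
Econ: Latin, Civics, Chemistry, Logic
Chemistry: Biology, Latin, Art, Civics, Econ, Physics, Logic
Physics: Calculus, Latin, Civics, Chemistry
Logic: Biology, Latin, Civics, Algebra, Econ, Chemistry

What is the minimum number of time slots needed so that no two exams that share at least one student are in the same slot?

Latin, Civics, Econ, Chemistry, Logic pairwise conflict, so at least 5 time slots are needed.
5 time slots suffice: time slot 1 → {Latin, History}; time slot 2 → {Calculus, Chemistry}; time slot 3 → {Art, Physics, Logic}; time slot 4 → {Biology, Civics}; time slot 5 → {Algebra, Econ}. Every pair that conflicts lands in different time slots.

5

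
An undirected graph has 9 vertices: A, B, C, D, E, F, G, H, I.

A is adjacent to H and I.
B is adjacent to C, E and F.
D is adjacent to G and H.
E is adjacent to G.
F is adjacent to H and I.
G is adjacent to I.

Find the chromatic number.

The cycle H-F-I-G-D-H has odd length 5, so it cannot be 2-colored; at least 3 colors are needed.
3 colors suffice: A=2, B=1, C=2, D=3, E=3, F=2, G=2, H=1, I=1. Every edge joins two different colors.

3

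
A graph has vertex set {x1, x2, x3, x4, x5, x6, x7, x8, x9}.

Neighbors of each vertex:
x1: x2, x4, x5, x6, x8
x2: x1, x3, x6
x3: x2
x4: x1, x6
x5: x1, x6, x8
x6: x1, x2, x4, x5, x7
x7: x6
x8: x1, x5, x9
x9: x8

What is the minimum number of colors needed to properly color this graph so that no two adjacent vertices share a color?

x1, x5, x8 are mutually adjacent, so at least 3 colors are needed.
3 colors suffice: color R → {x3, x6, x8}; color B → {x1, x7, x9}; color G → {x2, x4, x5}. Each edge has distinct colors on its endpoints.

3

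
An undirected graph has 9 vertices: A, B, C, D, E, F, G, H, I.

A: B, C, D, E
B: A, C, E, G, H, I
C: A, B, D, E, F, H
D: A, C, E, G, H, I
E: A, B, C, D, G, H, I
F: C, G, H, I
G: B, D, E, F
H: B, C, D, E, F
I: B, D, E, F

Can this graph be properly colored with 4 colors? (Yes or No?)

Yes

The chromatic number is 4. C, D, E, H are pairwise adjacent (a clique of size 4), so at least 4 colors are needed.
4 colors suffice: A=4, B=2, C=3, D=2, E=1, F=1, G=3, H=4, I=3.
That is already a proper 4-coloring.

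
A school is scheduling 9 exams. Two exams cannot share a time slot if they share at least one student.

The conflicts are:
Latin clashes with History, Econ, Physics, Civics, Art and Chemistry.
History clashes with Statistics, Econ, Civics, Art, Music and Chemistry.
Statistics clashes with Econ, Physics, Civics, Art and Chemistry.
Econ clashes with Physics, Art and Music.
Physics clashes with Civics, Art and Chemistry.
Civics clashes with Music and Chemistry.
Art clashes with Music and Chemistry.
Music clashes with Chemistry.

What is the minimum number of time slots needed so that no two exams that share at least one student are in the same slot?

Latin, History, Econ, Art are mutually in conflict, so at least 4 time slots are needed.
Using 4 time slots: Latin=4, History=3, Statistics=4, Econ=1, Physics=3, Civics=2, Art=2, Music=4, Chemistry=1. Each listed conflict is separated.

4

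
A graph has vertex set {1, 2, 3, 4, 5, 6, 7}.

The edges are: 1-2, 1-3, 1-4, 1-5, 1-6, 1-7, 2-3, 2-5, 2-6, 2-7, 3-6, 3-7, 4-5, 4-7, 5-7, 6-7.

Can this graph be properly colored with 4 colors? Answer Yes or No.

1, 2, 3, 6, 7 form a clique, so at least 5 colors are needed.
So 4 colors are not enough.

No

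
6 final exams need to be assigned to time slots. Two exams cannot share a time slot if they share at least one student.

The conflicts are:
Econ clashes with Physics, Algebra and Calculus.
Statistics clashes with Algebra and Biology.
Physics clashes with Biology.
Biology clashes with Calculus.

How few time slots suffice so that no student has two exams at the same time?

The cycle Statistics-Algebra-Econ-Calculus-Biology-Statistics has odd length 5, so it cannot be 2-colored; at least 3 time slots are needed.
3 time slots suffice: Econ=1, Statistics=2, Physics=2, Algebra=3, Biology=1, Calculus=2. Each listed conflict is separated.

3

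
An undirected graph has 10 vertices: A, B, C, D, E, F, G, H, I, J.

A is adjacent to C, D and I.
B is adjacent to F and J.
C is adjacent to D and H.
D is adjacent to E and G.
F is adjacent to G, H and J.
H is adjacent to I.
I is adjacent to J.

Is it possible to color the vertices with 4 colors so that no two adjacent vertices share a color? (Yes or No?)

The chromatic number is 3. B, F, J form a triangle, so at least 3 colors are needed.
3 colors suffice: color red → {D, F, I}; color blue → {A, E, G, H, J}; color green → {B, C}.
Since 4 ≥ 3, a proper 4-coloring certainly exists.

Yes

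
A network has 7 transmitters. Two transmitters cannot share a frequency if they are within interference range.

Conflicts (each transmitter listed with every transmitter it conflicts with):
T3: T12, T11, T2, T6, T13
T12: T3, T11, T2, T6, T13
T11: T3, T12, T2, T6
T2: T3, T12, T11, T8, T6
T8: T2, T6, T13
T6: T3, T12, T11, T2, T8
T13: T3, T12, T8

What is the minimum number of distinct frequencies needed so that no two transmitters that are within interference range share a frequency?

5

T3, T12, T11, T2, T6 all conflict with each other, so at least 5 frequencies are needed.
5 frequencies suffice: frequency 1 → {T2, T13}; frequency 2 → {T12, T8}; frequency 3 → {T3}; frequency 4 → {T6}; frequency 5 → {T11}. Each listed conflict is separated.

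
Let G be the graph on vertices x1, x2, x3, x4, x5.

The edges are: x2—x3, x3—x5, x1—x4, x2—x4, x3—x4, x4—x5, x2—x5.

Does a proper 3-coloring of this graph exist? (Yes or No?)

No

x2, x3, x4, x5 form a clique, so at least 4 colors are needed.
So 3 colors are not enough.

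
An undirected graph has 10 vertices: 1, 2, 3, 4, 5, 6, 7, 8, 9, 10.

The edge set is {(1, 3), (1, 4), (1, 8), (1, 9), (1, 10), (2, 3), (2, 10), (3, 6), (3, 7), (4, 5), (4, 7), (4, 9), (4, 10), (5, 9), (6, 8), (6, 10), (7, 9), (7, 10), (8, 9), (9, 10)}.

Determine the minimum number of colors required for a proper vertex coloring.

1, 4, 9, 10 are pairwise adjacent (a clique of size 4), so at least 4 colors are needed.
4 colors suffice: color red → {3, 9}; color blue → {5, 8, 10}; color green → {1, 2, 6, 7}; color yellow → {4}. No two adjacent vertices share a color.

4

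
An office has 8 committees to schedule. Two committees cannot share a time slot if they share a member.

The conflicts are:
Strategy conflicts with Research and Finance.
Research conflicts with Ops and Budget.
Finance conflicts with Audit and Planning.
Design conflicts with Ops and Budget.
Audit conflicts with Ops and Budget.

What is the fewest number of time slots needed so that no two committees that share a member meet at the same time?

3

The cycle Finance-Strategy-Research-Budget-Audit-Finance has odd length 5, so it cannot be 2-colored; at least 3 time slots are needed.
3 time slots suffice: time slot 1 → {Research, Design, Audit, Planning}; time slot 2 → {Finance, Ops, Budget}; time slot 3 → {Strategy}. Each listed conflict is separated.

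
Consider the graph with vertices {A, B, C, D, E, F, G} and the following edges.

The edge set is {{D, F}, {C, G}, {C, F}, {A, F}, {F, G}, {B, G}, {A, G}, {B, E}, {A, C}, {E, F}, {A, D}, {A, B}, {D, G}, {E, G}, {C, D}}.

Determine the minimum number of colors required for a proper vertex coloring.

A, C, D, F, G are pairwise adjacent (a clique of size 5), so at least 5 colors are needed.
5 colors suffice: A=2, B=3, C=4, D=5, E=2, F=3, G=1. Each edge has distinct colors on its endpoints.

5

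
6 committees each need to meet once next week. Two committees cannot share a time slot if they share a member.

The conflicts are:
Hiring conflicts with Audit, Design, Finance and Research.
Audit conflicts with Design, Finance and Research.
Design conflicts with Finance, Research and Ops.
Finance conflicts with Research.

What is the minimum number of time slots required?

5

Hiring, Audit, Design, Finance, Research all conflict with each other, so at least 5 time slots are needed.
Using 5 time slots: Hiring=3, Audit=4, Design=1, Finance=2, Research=5, Ops=2. Each listed conflict is separated.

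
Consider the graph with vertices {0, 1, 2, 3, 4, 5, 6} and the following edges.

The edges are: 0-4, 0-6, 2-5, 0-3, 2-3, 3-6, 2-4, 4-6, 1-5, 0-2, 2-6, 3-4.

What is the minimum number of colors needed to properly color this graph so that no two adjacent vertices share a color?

0, 2, 3, 4, 6 are pairwise adjacent (a clique of size 5), so at least 5 colors are needed.
A valid assignment using 5 colors: 0=yellow, 1=red, 2=red, 3=purple, 4=blue, 5=blue, 6=green. No two adjacent vertices share a color.

5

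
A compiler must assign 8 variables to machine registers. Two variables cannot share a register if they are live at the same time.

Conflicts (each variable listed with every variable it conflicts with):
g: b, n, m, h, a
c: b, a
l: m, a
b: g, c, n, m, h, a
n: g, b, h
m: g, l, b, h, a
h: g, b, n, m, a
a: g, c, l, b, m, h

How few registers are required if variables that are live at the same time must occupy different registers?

g, b, m, h, a are mutually in conflict, so at least 5 registers are needed.
5 registers suffice: register 1 → {n, a}; register 2 → {l, b}; register 3 → {c, m}; register 4 → {h}; register 5 → {g}. Every pair that conflicts lands in different registers.

5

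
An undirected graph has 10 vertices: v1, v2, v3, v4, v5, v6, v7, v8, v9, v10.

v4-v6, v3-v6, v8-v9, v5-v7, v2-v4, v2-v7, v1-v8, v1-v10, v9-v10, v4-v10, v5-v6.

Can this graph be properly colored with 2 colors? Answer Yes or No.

No

The cycle v7-v5-v6-v4-v2-v7 has odd length 5, so it cannot be 2-colored; at least 3 colors are needed.
So 2 colors are not enough.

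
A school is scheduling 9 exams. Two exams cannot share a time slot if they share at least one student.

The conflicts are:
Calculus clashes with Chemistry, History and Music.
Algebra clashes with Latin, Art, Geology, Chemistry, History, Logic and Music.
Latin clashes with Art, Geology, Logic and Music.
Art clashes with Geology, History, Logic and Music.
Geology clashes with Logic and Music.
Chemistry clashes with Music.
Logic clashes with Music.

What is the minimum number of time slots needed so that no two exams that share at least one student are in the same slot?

6

Algebra, Latin, Art, Geology, Logic, Music are mutually in conflict, so at least 6 time slots are needed.
6 time slots suffice: time slot 1 → {Calculus, Algebra}; time slot 2 → {History, Music}; time slot 3 → {Art, Chemistry}; time slot 4 → {Logic}; time slot 5 → {Geology}; time slot 6 → {Latin}. Each listed conflict is separated.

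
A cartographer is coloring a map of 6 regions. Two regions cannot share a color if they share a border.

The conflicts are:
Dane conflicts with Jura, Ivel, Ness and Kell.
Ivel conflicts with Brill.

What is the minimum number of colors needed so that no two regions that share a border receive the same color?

Dane and Ivel conflict, so at least 2 colors are needed.
A valid assignment using 2 colors: Dane=1, Jura=2, Ivel=2, Ness=2, Brill=1, Kell=2. Each listed conflict is separated.

2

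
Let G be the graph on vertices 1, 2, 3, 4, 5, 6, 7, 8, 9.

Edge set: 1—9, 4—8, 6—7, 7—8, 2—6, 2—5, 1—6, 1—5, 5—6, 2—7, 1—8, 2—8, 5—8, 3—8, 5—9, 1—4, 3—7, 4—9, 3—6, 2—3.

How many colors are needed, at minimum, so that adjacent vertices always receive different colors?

4

2, 3, 6, 7 are pairwise adjacent (a clique of size 4), so at least 4 colors are needed.
A valid assignment using 4 colors: 1=blue, 2=blue, 3=yellow, 4=green, 5=green, 6=red, 7=green, 8=red, 9=red. Every edge joins two different colors.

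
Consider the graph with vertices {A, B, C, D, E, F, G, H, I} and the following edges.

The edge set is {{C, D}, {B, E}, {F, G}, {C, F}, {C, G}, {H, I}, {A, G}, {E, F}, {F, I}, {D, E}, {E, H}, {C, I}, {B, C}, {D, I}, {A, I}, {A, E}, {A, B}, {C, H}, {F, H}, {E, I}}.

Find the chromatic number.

4

E, F, H, I are mutually adjacent (a clique of size 4), so at least 4 colors are needed.
A valid assignment using 4 colors: A=3, B=2, C=1, D=3, E=1, F=3, G=2, H=4, I=2. Every edge joins two different colors.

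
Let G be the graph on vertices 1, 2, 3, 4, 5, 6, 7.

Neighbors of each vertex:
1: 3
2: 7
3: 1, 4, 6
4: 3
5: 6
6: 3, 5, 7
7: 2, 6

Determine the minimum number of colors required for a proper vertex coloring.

5 and 6 are adjacent, so at least 2 colors are needed.
2 colors suffice: color a → {1, 2, 4, 6}; color b → {3, 5, 7}. Each edge has distinct colors on its endpoints.

2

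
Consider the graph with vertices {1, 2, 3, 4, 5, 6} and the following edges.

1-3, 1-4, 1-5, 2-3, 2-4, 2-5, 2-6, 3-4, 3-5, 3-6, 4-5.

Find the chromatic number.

4

1, 3, 4, 5 are mutually adjacent (a clique of size 4), so at least 4 colors are needed.
4 colors suffice: color a → {3}; color b → {1, 2}; color c → {4, 6}; color d → {5}. Every edge joins two different colors.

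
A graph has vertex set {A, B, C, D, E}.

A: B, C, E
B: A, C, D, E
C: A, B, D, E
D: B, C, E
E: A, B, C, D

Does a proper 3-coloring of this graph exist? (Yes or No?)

No

A, B, C, E are mutually adjacent (a clique of size 4), so at least 4 colors are needed.
So 3 colors are not enough.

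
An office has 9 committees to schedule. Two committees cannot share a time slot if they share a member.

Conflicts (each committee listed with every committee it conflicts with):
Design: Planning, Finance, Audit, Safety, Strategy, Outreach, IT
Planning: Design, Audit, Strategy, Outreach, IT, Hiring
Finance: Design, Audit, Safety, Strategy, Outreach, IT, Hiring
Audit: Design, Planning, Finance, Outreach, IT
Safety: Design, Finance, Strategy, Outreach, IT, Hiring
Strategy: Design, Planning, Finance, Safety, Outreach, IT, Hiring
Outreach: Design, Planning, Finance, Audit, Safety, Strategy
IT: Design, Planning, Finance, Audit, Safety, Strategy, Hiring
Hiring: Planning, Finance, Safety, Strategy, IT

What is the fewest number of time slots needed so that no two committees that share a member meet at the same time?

Design, Finance, Safety, Strategy, IT pairwise conflict, so at least 5 time slots are needed.
Using 5 time slots: Design=3, Planning=2, Finance=2, Audit=4, Safety=5, Strategy=4, Outreach=1, IT=1, Hiring=3. Every pair that conflicts lands in different time slots.

5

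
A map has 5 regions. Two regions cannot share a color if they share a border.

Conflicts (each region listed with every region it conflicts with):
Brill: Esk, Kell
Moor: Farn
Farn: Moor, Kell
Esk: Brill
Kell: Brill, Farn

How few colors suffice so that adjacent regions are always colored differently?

2

Brill and Kell conflict, so at least 2 colors are needed.
2 colors suffice: color 1 → {Moor, Esk, Kell}; color 2 → {Brill, Farn}. Each listed conflict is separated.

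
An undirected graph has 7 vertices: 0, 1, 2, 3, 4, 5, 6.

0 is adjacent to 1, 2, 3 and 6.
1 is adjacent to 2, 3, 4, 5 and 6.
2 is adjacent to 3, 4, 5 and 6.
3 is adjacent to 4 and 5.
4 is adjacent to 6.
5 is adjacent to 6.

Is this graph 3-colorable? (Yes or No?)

1, 2, 5, 6 are pairwise adjacent (a clique of size 4), so at least 4 colors are needed.
So 3 colors are not enough.

No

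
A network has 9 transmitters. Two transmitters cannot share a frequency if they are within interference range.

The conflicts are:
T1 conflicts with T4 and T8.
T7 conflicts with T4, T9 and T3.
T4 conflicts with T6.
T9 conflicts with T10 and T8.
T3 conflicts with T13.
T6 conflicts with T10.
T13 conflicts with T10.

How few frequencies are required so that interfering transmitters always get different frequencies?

The cycle T10-T13-T3-T7-T9-T10 has odd length 5, so it cannot be 2-colored; at least 3 frequencies are needed.
3 frequencies suffice: frequency 1 → {T4, T3, T10, T8}; frequency 2 → {T1, T7, T6, T13}; frequency 3 → {T9}. No two conflicting transmitters share a frequency.

3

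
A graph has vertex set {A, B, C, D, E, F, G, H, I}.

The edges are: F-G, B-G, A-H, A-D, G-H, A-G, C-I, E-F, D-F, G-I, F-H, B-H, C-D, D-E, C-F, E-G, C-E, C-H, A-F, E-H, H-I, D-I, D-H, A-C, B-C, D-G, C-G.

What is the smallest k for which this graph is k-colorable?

C, D, E, F, G, H form a clique, so at least 6 colors are needed.
One proper 6-coloring: A=6, B=4, C=2, D=4, E=6, F=5, G=1, H=3, I=5. Every edge joins two different colors.

6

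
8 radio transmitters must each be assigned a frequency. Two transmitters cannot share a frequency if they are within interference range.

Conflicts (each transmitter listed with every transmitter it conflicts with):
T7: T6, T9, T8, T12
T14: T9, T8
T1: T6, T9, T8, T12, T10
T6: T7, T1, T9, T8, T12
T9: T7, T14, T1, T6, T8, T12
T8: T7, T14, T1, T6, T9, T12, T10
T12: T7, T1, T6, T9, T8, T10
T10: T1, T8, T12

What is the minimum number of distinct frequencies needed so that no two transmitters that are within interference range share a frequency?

5

T7, T6, T9, T8, T12 all conflict with each other, so at least 5 frequencies are needed.
5 frequencies suffice: frequency 1 → {T8}; frequency 2 → {T14, T12}; frequency 3 → {T9, T10}; frequency 4 → {T6}; frequency 5 → {T7, T1}. No two conflicting transmitters share a frequency.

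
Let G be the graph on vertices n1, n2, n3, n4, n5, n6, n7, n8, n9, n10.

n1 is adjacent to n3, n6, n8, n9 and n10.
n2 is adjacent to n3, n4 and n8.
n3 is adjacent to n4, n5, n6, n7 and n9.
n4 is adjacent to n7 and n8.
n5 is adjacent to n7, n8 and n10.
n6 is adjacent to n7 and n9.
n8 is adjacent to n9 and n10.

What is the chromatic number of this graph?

n1, n3, n6, n9 are mutually adjacent (a clique of size 4), so at least 4 colors are needed.
A valid assignment using 4 colors: n1=2, n2=3, n3=1, n4=2, n5=2, n6=3, n7=4, n8=1, n9=4, n10=3. Each edge has distinct colors on its endpoints.

4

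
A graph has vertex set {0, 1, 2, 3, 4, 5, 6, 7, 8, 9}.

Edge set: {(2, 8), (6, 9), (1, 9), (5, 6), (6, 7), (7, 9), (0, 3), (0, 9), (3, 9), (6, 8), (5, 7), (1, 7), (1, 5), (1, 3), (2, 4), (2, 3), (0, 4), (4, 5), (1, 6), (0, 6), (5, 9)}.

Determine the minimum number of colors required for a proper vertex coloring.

5

1, 5, 6, 7, 9 form a clique, so at least 5 colors are needed.
A valid assignment using 5 colors: 0=c, 1=d, 2=c, 3=b, 4=a, 5=c, 6=b, 7=e, 8=a, 9=a. Each edge has distinct colors on its endpoints.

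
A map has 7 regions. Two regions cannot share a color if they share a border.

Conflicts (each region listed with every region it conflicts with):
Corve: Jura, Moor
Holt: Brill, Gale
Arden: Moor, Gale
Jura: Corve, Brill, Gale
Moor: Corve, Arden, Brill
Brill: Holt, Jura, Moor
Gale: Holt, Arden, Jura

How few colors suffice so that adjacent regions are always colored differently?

The cycle Arden-Gale-Holt-Brill-Moor-Arden has odd length 5, so it cannot be 2-colored; at least 3 colors are needed.
3 colors suffice: color 1 → {Moor, Gale}; color 2 → {Corve, Arden, Brill}; color 3 → {Holt, Jura}. No two conflicting regions share a color.

3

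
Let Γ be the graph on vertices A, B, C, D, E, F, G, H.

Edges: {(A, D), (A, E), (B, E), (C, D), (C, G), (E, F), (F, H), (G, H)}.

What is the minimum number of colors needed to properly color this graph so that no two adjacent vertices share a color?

The cycle C-G-H-F-E-A-D-C has odd length 7, so it cannot be 2-colored; at least 3 colors are needed.
3 colors suffice: color red → {C, E, H}; color blue → {A, B, F, G}; color green → {D}. Each edge has distinct colors on its endpoints.

3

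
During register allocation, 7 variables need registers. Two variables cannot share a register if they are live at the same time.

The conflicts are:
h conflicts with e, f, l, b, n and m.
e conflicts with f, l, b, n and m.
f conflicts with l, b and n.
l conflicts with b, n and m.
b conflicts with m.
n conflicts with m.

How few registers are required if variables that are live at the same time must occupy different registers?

5

h, e, f, l, n are mutually in conflict, so at least 5 registers are needed.
A valid assignment using 5 registers: h=1, e=3, f=4, l=2, b=5, n=5, m=4. Every pair that conflicts lands in different registers.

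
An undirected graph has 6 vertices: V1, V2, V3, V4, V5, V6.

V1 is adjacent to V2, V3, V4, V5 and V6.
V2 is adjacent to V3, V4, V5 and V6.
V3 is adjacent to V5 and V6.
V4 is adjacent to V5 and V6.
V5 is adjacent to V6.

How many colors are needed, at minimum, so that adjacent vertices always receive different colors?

V1, V2, V3, V5, V6 are mutually adjacent (a clique of size 5), so at least 5 colors are needed.
A valid assignment using 5 colors: V1=3, V2=1, V3=5, V4=5, V5=4, V6=2. Every edge joins two different colors.

5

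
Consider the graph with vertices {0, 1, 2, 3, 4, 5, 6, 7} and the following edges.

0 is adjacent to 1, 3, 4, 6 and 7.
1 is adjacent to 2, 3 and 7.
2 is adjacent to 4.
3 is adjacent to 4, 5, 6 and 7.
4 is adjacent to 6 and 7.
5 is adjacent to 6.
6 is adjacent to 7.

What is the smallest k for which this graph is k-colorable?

0, 3, 4, 6, 7 are mutually adjacent (a clique of size 5), so at least 5 colors are needed.
5 colors suffice: color a → {2, 3}; color b → {0, 5}; color c → {1, 6}; color d → {4}; color e → {7}. No two adjacent vertices share a color.

5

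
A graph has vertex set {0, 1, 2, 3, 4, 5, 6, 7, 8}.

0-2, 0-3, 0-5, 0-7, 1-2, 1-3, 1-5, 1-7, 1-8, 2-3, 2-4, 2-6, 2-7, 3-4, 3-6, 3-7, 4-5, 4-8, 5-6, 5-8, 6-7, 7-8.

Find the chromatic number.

0, 2, 3, 7 are pairwise adjacent (a clique of size 4), so at least 4 colors are needed.
4 colors suffice: color red → {3, 5}; color blue → {4, 7}; color green → {2, 8}; color yellow → {0, 1, 6}. Every edge joins two different colors.

4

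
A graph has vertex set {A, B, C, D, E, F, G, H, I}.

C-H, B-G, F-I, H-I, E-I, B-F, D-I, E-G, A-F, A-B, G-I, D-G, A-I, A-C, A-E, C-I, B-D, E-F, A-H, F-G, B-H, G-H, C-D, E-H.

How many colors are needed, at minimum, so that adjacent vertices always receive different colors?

A, C, H, I are mutually adjacent (a clique of size 4), so at least 4 colors are needed.
4 colors suffice: color red → {B, I}; color blue → {D, F, H}; color green → {A, G}; color yellow → {C, E}. Each edge has distinct colors on its endpoints.

4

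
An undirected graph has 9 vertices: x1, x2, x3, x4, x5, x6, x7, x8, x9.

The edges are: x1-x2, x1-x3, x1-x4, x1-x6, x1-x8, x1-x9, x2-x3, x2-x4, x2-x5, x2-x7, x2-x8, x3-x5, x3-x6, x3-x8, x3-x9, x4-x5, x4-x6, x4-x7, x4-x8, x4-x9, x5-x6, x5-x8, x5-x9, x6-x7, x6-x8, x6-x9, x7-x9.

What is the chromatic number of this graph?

x4, x5, x6, x9 are mutually adjacent (a clique of size 4), so at least 4 colors are needed.
4 colors suffice: color 1 → {x3, x4}; color 2 → {x2, x6}; color 3 → {x1, x5, x7}; color 4 → {x8, x9}. Each edge has distinct colors on its endpoints.

4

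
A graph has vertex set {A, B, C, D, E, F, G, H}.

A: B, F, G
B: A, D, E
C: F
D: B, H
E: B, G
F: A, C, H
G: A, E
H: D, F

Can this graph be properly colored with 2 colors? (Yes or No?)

The cycle A-B-D-H-F-A has odd length 5, so it cannot be 2-colored; at least 3 colors are needed.
So 2 colors are not enough.

No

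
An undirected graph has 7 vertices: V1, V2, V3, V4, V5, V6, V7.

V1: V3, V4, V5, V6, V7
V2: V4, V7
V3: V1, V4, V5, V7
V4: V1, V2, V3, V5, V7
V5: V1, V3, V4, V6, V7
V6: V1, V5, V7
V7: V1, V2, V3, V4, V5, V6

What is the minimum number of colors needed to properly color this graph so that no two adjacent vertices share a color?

5

V1, V3, V4, V5, V7 form a clique, so at least 5 colors are needed.
One proper 5-coloring: V1=2, V2=2, V3=5, V4=3, V5=4, V6=3, V7=1. Every edge joins two different colors.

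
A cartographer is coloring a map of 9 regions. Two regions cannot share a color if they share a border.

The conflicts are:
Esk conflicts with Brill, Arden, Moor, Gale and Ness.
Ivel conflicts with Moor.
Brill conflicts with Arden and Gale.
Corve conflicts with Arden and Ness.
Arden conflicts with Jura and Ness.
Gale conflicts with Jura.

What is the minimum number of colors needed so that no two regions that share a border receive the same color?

3

Esk, Arden, Ness all conflict with each other, so at least 3 colors are needed.
3 colors suffice: Esk=2, Ivel=2, Brill=3, Corve=2, Arden=1, Moor=1, Gale=1, Jura=2, Ness=3. Every pair that conflicts lands in different colors.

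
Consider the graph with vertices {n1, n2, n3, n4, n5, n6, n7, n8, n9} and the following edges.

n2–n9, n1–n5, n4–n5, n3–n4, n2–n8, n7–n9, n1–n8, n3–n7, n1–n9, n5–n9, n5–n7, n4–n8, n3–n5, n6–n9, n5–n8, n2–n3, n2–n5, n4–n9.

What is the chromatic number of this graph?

n4, n5, n9 are pairwise adjacent, so at least 3 colors are needed.
3 colors suffice: color 1 → {n5, n6}; color 2 → {n3, n8, n9}; color 3 → {n1, n2, n4, n7}. No two adjacent vertices share a color.

3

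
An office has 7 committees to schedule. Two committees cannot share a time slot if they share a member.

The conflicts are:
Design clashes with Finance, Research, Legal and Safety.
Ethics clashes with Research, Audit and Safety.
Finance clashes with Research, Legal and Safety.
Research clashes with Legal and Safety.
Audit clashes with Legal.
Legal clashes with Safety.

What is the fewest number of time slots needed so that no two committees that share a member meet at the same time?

5

Design, Finance, Research, Legal, Safety all conflict with each other, so at least 5 time slots are needed.
A valid assignment using 5 time slots: Design=4, Ethics=2, Finance=5, Research=3, Audit=1, Legal=2, Safety=1. Every pair that conflicts lands in different time slots.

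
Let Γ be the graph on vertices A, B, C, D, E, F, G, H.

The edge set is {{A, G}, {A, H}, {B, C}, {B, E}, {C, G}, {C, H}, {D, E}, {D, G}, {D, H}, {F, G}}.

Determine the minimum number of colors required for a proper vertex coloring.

The cycle C-B-E-D-H-C has odd length 5, so it cannot be 2-colored; at least 3 colors are needed.
3 colors suffice: color 1 → {E, G, H}; color 2 → {A, C, D, F}; color 3 → {B}. Each edge has distinct colors on its endpoints.

3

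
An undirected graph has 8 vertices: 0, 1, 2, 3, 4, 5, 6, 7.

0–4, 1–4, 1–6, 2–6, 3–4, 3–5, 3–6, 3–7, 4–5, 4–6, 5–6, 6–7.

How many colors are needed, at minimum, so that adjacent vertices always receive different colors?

3, 4, 5, 6 are pairwise adjacent (a clique of size 4), so at least 4 colors are needed.
4 colors suffice: 0=a, 1=c, 2=b, 3=c, 4=b, 5=d, 6=a, 7=b. No two adjacent vertices share a color.

4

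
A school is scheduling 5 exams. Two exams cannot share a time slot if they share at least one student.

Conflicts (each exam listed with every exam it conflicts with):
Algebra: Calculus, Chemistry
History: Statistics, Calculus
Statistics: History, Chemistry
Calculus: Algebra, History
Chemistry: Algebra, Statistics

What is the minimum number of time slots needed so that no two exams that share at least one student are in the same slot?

3

The cycle History-Calculus-Algebra-Chemistry-Statistics-History has odd length 5, so it cannot be 2-colored; at least 3 time slots are needed.
3 time slots suffice: time slot 1 → {Algebra, Statistics}; time slot 2 → {Calculus, Chemistry}; time slot 3 → {History}. No two conflicting exams share a time slot.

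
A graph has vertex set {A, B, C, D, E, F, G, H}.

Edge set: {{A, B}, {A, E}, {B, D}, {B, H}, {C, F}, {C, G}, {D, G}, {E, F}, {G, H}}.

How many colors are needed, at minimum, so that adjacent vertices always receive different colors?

3

The cycle H-B-A-E-F-C-G-H has odd length 7, so it cannot be 2-colored; at least 3 colors are needed.
One proper 3-coloring: A=2, B=1, C=2, D=2, E=1, F=3, G=1, H=2. Every edge joins two different colors.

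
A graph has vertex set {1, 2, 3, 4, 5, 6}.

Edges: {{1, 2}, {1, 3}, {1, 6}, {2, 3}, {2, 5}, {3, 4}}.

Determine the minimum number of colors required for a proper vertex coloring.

3

1, 2, 3 form a triangle, so at least 3 colors are needed.
3 colors suffice: color a → {3, 5, 6}; color b → {2, 4}; color c → {1}. No two adjacent vertices share a color.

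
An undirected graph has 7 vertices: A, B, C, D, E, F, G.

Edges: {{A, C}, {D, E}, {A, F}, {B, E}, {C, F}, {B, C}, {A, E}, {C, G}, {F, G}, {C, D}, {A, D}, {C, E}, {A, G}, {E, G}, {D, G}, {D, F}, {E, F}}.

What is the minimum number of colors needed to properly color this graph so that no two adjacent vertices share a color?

A, C, D, E, F, G are mutually adjacent (a clique of size 6), so at least 6 colors are needed.
6 colors suffice: color 1 → {C}; color 2 → {E}; color 3 → {B, D}; color 4 → {F}; color 5 → {A}; color 6 → {G}. Every edge joins two different colors.

6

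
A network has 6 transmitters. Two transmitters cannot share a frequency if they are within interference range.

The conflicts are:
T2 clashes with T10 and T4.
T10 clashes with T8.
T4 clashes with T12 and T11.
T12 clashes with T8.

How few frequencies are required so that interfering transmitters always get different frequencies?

3

The cycle T2-T4-T12-T8-T10-T2 has odd length 5, so it cannot be 2-colored; at least 3 frequencies are needed.
3 frequencies suffice: frequency 1 → {T10, T4}; frequency 2 → {T2, T12, T11}; frequency 3 → {T8}. Every pair that conflicts lands in different frequencies.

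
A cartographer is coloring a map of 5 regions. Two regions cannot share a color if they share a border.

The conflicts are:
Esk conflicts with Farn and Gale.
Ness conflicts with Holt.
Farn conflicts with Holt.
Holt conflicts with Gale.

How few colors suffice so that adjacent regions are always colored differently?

Esk and Farn conflict, so at least 2 colors are needed.
2 colors suffice: color 1 → {Esk, Holt}; color 2 → {Ness, Farn, Gale}. Every pair that conflicts lands in different colors.

2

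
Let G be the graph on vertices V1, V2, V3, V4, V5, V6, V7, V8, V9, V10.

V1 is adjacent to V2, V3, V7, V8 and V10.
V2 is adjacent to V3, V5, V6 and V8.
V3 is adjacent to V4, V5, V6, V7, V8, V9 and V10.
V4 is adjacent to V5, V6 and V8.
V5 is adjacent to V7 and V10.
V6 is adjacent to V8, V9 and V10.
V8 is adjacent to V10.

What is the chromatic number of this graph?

V1, V3, V8, V10 are mutually adjacent (a clique of size 4), so at least 4 colors are needed.
4 colors suffice: color red → {V3}; color blue → {V5, V8, V9}; color green → {V1, V6}; color yellow → {V2, V4, V7, V10}. Every edge joins two different colors.

4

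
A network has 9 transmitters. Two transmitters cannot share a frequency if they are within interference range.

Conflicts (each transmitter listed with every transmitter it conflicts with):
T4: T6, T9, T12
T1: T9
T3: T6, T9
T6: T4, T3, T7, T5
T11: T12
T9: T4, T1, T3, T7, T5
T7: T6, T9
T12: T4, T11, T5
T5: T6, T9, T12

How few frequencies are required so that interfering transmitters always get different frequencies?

T9 and T5 conflict, so at least 2 frequencies are needed.
2 frequencies suffice: frequency 1 → {T6, T9, T12}; frequency 2 → {T4, T1, T3, T11, T7, T5}. No two conflicting transmitters share a frequency.

2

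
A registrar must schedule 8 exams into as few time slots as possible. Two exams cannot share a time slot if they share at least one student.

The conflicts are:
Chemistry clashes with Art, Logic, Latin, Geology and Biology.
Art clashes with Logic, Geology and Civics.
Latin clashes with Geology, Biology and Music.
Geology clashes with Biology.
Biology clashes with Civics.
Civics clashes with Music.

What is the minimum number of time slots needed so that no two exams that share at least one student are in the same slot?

Chemistry, Latin, Geology, Biology are mutually in conflict, so at least 4 time slots are needed.
Using 4 time slots: Chemistry=1, Art=3, Logic=2, Latin=4, Geology=2, Biology=3, Civics=1, Music=2. No two conflicting exams share a time slot.

4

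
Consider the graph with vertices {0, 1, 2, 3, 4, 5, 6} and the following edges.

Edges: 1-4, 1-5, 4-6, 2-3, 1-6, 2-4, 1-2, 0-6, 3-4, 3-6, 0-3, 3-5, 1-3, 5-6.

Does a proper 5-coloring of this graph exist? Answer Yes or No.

The chromatic number is 4. 1, 3, 5, 6 are pairwise adjacent (a clique of size 4), so at least 4 colors are needed.
A valid assignment using 4 colors: 0=c, 1=c, 2=b, 3=a, 4=d, 5=d, 6=b.
Since 5 ≥ 4, a proper 5-coloring certainly exists.

Yes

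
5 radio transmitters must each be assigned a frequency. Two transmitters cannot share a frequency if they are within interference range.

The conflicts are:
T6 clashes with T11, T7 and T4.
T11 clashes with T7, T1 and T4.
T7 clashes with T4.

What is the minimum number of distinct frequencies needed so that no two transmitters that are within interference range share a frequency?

T6, T11, T7, T4 are mutually in conflict, so at least 4 frequencies are needed.
4 frequencies suffice: frequency 1 → {T11}; frequency 2 → {T7, T1}; frequency 3 → {T6}; frequency 4 → {T4}. Every pair that conflicts lands in different frequencies.

4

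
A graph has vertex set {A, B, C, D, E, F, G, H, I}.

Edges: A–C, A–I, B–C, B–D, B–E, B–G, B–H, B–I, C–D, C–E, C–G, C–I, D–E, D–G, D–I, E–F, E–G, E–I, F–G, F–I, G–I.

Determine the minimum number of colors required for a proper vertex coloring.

6

B, C, D, E, G, I are pairwise adjacent (a clique of size 6), so at least 6 colors are needed.
6 colors suffice: color 1 → {H, I}; color 2 → {A, E}; color 3 → {G}; color 4 → {C, F}; color 5 → {B}; color 6 → {D}. Each edge has distinct colors on its endpoints.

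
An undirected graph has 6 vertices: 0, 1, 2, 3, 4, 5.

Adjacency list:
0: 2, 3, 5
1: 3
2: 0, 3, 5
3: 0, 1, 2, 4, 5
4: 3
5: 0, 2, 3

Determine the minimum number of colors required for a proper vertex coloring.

0, 2, 3, 5 are mutually adjacent (a clique of size 4), so at least 4 colors are needed.
A valid assignment using 4 colors: 0=green, 1=blue, 2=blue, 3=red, 4=blue, 5=yellow. Every edge joins two different colors.

4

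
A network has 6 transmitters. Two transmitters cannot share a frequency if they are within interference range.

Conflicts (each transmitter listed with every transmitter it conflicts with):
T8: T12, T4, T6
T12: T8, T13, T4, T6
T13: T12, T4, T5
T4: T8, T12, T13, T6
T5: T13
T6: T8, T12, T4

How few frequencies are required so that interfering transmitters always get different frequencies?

T8, T12, T4, T6 all conflict with each other, so at least 4 frequencies are needed.
A valid assignment using 4 frequencies: T8=4, T12=1, T13=3, T4=2, T5=1, T6=3. Every pair that conflicts lands in different frequencies.

4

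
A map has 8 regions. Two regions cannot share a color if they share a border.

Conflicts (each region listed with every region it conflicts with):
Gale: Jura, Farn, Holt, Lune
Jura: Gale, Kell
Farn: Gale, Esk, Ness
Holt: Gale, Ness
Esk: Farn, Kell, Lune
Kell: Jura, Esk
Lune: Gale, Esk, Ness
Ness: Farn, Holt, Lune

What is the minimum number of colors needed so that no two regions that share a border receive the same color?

The cycle Gale-Lune-Esk-Kell-Jura-Gale has odd length 5, so it cannot be 2-colored; at least 3 colors are needed.
3 colors suffice: Gale=1, Jura=3, Farn=2, Holt=2, Esk=1, Kell=2, Lune=2, Ness=1. Each listed conflict is separated.

3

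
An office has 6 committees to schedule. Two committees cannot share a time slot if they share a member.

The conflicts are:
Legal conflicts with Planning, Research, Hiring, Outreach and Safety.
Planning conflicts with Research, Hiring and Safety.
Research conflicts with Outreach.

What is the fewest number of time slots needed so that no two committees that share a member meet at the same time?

Legal, Research, Outreach all conflict with each other, so at least 3 time slots are needed.
A valid assignment using 3 time slots: Legal=1, Planning=2, Research=3, Hiring=3, Outreach=2, Safety=3. No two conflicting committees share a time slot.

3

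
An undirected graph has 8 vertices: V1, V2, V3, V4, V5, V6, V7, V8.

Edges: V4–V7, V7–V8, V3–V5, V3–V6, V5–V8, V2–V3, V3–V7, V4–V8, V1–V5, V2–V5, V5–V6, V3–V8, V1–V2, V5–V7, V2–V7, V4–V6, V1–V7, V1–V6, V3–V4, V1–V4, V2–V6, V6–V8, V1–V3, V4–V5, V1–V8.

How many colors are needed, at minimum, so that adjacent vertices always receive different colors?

V1, V3, V4, V5, V6, V8 are pairwise adjacent (a clique of size 6), so at least 6 colors are needed.
6 colors suffice: color 1 → {V3}; color 2 → {V1}; color 3 → {V5}; color 4 → {V6, V7}; color 5 → {V2, V8}; color 6 → {V4}. Every edge joins two different colors.

6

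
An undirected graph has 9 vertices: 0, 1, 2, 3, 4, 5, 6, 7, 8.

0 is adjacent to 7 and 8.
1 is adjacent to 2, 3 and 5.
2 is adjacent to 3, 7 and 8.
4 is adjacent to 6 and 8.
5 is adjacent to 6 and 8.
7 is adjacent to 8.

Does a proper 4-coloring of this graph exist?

The chromatic number is 3. 0, 7, 8 form a triangle, so at least 3 colors are needed.
One proper 3-coloring: 0=b, 1=a, 2=b, 3=c, 4=b, 5=b, 6=a, 7=c, 8=a.
Since 4 ≥ 3, a proper 4-coloring certainly exists.

Yes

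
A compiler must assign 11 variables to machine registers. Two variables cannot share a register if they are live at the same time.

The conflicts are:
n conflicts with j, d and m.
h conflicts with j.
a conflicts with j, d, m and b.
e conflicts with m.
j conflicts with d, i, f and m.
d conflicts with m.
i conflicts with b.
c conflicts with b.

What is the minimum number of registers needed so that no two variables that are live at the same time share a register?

a, j, d, m are mutually in conflict, so at least 4 registers are needed.
4 registers suffice: n=4, h=2, a=4, e=1, j=1, d=3, i=2, f=2, c=2, m=2, b=1. No two conflicting variables share a register.

4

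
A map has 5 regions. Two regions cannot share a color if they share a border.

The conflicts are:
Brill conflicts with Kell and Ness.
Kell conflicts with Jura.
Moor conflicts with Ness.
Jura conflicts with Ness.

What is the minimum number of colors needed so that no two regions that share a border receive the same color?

Moor and Ness conflict, so at least 2 colors are needed.
2 colors suffice: color 1 → {Kell, Ness}; color 2 → {Brill, Moor, Jura}. Every pair that conflicts lands in different colors.

2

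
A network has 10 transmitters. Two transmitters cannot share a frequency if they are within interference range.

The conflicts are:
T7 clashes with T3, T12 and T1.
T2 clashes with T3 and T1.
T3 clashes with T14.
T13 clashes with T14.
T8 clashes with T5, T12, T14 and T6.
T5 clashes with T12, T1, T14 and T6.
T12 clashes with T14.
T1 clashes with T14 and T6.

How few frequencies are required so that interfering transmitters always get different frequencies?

4

T8, T5, T12, T14 are mutually in conflict, so at least 4 frequencies are needed.
4 frequencies suffice: frequency 1 → {T7, T2, T14, T6}; frequency 2 → {T3, T13, T8, T1}; frequency 3 → {T5}; frequency 4 → {T12}. Each listed conflict is separated.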